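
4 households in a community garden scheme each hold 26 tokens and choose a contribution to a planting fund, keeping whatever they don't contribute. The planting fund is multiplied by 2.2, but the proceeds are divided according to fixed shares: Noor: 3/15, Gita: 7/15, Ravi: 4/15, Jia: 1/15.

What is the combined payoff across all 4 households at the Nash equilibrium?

135.20 tokens

A player with share s gets back 2.2·s per unit contributed, so full contribution is dominant for anyone with s > 1/2.2 = 0.4545 and zero contribution is dominant for anyone below.
Only Gita (7/15) clears that bar, contributing 26; the remaining 3 contribute 0. Total contributed: 26.
The planting fund pays out 2.2 × 26 = 57.20 in total (split across the unequal shares, but the aggregate is all that matters for the group sum).
The 3 free-riders keep 26 each, adding 78. Group total = 78 + 57.20 = 135.20.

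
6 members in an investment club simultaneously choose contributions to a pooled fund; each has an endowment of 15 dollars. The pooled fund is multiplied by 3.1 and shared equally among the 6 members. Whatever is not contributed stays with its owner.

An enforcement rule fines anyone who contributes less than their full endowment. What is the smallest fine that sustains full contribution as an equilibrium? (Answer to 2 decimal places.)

7.25 dollars

Given the others contribute fully, the best deviation is to contribute 0 (any partial contribution still incurs the fine and gives up units whose private return 0.5167 is below 1).
Deviating from 15 to 0 saves 15 dollars but forfeits the deviator's share of the drop in the pooled fund: 3.1/6 × 15 = 7.75.
So the deviation gain is 15 − 7.75 = 7.25, and the fine must be at least 7.25 dollars to wipe it out.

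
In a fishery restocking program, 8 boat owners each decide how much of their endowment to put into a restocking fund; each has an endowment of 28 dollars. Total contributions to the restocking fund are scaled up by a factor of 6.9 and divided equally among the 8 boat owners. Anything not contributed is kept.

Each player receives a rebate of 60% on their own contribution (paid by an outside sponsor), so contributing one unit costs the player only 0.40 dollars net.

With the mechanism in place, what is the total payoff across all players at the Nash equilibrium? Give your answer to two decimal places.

1680.00 dollars

Under the mechanism each unit contributed yields (6.9/8) / 0.40 = 2.1563 back to its contributor per unit of net cost, which exceeds 1, making full contribution the dominant choice for everyone.
At the Nash equilibrium everyone contributes 28. Group total payoff = 8 × (28 × 0.60 + 6.9 × 28) = 1680.00.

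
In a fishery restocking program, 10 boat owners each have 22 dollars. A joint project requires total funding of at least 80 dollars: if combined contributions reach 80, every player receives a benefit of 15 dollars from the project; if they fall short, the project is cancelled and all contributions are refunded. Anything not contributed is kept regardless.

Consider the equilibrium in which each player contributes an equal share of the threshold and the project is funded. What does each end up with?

Equal share of the threshold: 80/10 = 8.
At this profile no one gains by cutting their contribution: any cut drops the total below 80, the project is cancelled, contributions are refunded, and the deviator ends with 22, which is less than 22 − 8 + 15 = 29. Contributing more than 8 just wastes the excess. So contributing exactly 8 is a best response.
Each player's payoff: 22 − 8 + 15 = 29.

29 dollars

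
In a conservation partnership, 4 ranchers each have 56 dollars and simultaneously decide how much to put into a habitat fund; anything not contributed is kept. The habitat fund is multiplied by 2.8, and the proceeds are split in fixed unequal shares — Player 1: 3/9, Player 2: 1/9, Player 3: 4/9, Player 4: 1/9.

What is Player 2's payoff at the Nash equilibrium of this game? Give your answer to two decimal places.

73.42 dollars

Each unit j contributes comes back to j as 2.8 × (j's share), so j prefers to contribute only if that share exceeds 1/2.8 = 0.3571; otherwise keeping the unit dominates.
Only Player 3 (4/9) clears that bar, contributing 56; the remaining 3 contribute 0. Total contributed: 56.
Player 2 keeps 56 and receives 2.8 × 56 × 1/9 = 17.42 from the habitat fund, for a payoff of 73.42.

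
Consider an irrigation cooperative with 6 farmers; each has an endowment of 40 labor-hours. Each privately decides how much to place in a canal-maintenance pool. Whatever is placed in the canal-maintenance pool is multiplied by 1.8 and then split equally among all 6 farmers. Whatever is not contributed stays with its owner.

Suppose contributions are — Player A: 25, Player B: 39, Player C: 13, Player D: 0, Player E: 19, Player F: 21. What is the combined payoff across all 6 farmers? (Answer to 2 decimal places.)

Total contributed: 25 + 39 + 13 + 0 + 19 + 21 = 117; total kept: 6 × 40 − 117 = 123.
The canal-maintenance pool pays out 1.8 × 117 = 210.60 in aggregate.
Group total = 123 + 210.60 = 333.60.

333.60 labor-hours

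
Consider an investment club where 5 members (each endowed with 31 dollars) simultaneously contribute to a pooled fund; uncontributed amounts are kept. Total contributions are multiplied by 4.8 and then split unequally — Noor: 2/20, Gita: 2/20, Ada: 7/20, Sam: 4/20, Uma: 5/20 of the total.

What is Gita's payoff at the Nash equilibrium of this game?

For player j, contributing a unit is worthwhile iff 4.8 × (j's share) ≥ 1, i.e. iff j's share is at least 0.2083.
Ada and Uma clear that bar, contributing 31 each; the remaining 3 contribute 0. Total contributed: 62.
Gita keeps 31 and receives 4.8 × 62 × 2/20 = 29.76 from the pooled fund, for a payoff of 60.76.

60.76 dollars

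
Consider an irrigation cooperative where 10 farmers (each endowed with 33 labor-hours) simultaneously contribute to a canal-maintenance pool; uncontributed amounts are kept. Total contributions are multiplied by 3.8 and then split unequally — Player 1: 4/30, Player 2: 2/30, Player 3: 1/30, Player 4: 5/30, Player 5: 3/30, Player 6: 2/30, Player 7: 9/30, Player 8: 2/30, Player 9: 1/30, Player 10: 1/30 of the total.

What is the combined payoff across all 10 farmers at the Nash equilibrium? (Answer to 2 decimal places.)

For player j, contributing a unit is worthwhile iff 3.8 × (j's share) ≥ 1, i.e. iff j's share is at least 0.2632.
The only share above 0.2632 is Player 7's 9/30, contributing 33; the remaining 9 contribute 0. Total contributed: 33.
The canal-maintenance pool pays out 3.8 × 33 = 125.40 in total (split across the unequal shares, but the aggregate is all that matters for the group sum).
The 9 free-riders keep 33 each, adding 297. Group total = 297 + 125.40 = 422.40.

422.40 labor-hours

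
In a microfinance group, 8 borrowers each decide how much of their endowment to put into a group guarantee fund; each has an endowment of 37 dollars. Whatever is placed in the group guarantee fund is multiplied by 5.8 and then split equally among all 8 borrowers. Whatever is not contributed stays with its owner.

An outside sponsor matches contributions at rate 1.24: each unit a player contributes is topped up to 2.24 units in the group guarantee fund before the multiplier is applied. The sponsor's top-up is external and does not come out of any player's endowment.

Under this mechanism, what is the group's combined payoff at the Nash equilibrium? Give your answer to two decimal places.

The effective private return per unit is now 5.8 × 2.24 / 8 = 1.6240 > 1, so every player's dominant strategy flips to full contribution.
So the Nash equilibrium is full contribution by all 8; the group earns 5.8 × 2.24 × 296 = 3845.63.

3845.63 dollars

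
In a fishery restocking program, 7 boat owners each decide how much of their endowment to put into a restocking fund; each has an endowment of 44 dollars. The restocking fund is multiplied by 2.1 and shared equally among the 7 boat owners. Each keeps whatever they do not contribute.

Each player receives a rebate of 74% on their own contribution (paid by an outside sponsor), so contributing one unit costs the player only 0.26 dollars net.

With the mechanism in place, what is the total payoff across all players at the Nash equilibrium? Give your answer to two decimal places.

874.72 dollars

Under the mechanism each unit contributed yields (2.1/7) / 0.26 = 1.1538 back to its contributor per unit of net cost, which exceeds 1, making full contribution the dominant choice for everyone.
So the Nash equilibrium is full contribution by all 7; the group earns 7 × (44 × 0.74 + 2.1 × 44) = 874.72.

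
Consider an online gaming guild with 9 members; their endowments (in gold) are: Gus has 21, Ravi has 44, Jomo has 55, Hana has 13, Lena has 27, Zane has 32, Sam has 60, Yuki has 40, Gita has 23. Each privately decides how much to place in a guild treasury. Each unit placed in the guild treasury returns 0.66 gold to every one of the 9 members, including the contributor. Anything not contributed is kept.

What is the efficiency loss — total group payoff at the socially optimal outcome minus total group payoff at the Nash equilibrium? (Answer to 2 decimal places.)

1556.10 gold

The private return per contributed unit is 0.66 < 1 for everyone, so the Nash equilibrium is zero contribution and the group total is Σ E_j = 21 + 44 + 55 + 13 + 27 + 32 + 60 + 40 + 23 = 315.
Each contributed unit returns 5.940 to the group, so the social optimum is full contribution by everyone: group total = 5.940 × 315 = 1871.10.
Efficiency loss = (5.940 − 1) × 315 = 1556.10.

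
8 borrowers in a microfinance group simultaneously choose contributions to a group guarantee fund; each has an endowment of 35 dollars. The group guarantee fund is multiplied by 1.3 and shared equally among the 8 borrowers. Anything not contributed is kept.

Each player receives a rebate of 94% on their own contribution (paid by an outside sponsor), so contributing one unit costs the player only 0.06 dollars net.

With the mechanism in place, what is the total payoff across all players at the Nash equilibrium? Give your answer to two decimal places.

Under the mechanism each unit contributed yields (1.3/8) / 0.06 = 2.7083 back to its contributor per unit of net cost, which exceeds 1, making full contribution the dominant choice for everyone.
So the Nash equilibrium is full contribution by all 8; the group earns 8 × (35 × 0.94 + 1.3 × 35) = 627.20.

627.20 dollars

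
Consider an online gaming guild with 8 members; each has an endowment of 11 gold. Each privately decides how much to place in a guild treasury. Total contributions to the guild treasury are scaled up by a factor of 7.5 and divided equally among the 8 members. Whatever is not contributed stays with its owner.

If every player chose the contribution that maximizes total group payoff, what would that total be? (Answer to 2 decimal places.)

660.00 gold

Each contributed unit returns 7.500 to the group as a whole (0.9375 to each of 8 players), which exceeds 1, so the social optimum is full contribution: group total = 7.500 × 88 = 660.00.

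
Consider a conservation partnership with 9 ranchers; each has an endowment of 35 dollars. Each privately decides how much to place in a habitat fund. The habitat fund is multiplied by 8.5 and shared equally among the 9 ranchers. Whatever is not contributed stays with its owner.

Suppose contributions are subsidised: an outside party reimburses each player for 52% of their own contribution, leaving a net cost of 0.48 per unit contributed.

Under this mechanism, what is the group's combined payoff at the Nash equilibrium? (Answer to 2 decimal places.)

2841.30 dollars

Under the mechanism each unit contributed yields (8.5/9) / 0.48 = 1.9676 back to its contributor per unit of net cost, which exceeds 1, making full contribution the dominant choice for everyone.
At the Nash equilibrium everyone contributes 35. Group total payoff = 9 × (35 × 0.52 + 8.5 × 35) = 2841.30.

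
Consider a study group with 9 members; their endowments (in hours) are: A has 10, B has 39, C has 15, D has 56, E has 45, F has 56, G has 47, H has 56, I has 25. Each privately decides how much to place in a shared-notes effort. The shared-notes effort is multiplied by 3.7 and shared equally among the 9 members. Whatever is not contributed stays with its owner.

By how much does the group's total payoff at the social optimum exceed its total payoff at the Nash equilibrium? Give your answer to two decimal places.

The private return per contributed unit is 3.7/9 = 0.4111 < 1 for every player regardless of endowment, so the Nash equilibrium is zero contribution and the group total is Σ E_j = 10 + 39 + 15 + 56 + 45 + 56 + 47 + 56 + 25 = 349.
Each contributed unit returns 3.700 to the group, so the social optimum is full contribution by everyone: group total = 3.700 × 349 = 1291.30.
Efficiency loss = (3.700 − 1) × 349 = 942.30.

942.30 hours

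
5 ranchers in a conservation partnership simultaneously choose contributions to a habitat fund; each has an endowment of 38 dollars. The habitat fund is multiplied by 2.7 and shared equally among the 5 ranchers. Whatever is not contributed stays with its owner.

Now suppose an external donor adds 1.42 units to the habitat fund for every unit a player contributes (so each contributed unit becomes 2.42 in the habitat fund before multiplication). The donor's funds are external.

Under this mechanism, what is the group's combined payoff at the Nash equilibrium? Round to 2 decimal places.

Under the mechanism each unit contributed yields 2.7 × 2.42 / 5 = 1.3068 back to its contributor per unit of net cost, which exceeds 1, making full contribution the dominant choice for everyone.
At the Nash equilibrium everyone contributes 38. Group total payoff = 2.7 × 2.42 × 190 = 1241.46.

1241.46 dollars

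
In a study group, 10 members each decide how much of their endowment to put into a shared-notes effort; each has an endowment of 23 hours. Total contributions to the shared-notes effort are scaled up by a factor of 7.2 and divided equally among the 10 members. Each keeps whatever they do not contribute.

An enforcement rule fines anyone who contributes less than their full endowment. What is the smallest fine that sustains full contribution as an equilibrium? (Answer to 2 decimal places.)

Given the others contribute fully, the best deviation is to contribute 0 (any partial contribution still incurs the fine and gives up units whose private return 0.7200 is below 1).
Deviating from 23 to 0 saves 23 hours but forfeits the deviator's share of the drop in the shared-notes effort: 7.2/10 × 23 = 16.56.
So the deviation gain is 23 − 16.56 = 6.44, and the fine must be at least 6.44 hours to wipe it out.

6.44 hours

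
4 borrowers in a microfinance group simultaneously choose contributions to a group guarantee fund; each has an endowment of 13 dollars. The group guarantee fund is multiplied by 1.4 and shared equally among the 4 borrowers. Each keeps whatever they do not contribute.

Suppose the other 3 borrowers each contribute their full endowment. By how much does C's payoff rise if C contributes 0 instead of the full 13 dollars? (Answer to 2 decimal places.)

Switching from a contribution of 13 to 0 lets C keep an extra 13 dollars, but lowers the group guarantee fund by 13, which costs C their own share of that drop: 1.4/4 × 13 = 4.55.
Net gain = 13 − 4.55 = 8.45. The private return per contributed unit (0.3500) is below 1, so free-riding is indeed the best response regardless of what the others do.

8.45 dollars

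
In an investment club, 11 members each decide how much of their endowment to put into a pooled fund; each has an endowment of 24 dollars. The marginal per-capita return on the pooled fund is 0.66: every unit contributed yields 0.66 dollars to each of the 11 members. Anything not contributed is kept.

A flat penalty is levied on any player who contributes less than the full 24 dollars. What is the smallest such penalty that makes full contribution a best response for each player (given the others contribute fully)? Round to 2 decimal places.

Given the others contribute fully, the best deviation is to contribute 0 (any partial contribution still incurs the fine and gives up units whose private return 0.66 is below 1).
Deviating from 24 to 0 saves 24 dollars but forfeits the deviator's share of the drop in the pooled fund: 0.66 × 24 = 15.84.
So the deviation gain is 24 − 15.84 = 8.16, and the fine must be at least 8.16 dollars to wipe it out.

8.16 dollars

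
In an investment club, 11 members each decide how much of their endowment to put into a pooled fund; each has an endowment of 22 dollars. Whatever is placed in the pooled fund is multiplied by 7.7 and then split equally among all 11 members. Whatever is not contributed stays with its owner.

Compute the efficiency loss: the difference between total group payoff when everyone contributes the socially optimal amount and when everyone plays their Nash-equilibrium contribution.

Each contributed unit returns 7.7/11 = 0.7000 to its contributor — below 1 — so contributing 0 is dominant for every player. At the Nash equilibrium everyone keeps their 22, and the group total is 11 × 22 = 242.
Each contributed unit returns 7.700 to the group as a whole (0.7000 to each of 11 players), which exceeds 1, so the social optimum is full contribution: group total = 7.700 × 242 = 1863.40.
Efficiency loss = 1863.40 − 242 = 1621.40.

1621.40 dollars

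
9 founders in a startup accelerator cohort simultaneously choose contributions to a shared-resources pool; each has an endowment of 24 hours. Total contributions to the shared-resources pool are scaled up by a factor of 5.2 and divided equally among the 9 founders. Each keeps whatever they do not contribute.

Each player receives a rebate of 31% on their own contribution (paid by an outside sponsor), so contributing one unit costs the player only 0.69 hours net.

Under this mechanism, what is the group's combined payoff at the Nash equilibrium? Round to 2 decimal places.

The effective private return is (5.2/9) / 0.69 = 0.8374, which is still under 1, so the mechanism doesn't change anyone's dominant strategy: zero contribution.
Everyone keeps their endowment and the group total is 9 × 24 = 216.

216.00 hours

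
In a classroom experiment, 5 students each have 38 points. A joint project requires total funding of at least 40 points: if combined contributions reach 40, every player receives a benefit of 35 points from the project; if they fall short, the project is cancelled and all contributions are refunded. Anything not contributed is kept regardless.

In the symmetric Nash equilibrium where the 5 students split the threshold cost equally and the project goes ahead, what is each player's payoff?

Equal share of the threshold: 40/5 = 8.
At this profile no one gains by cutting their contribution: any cut drops the total below 40, the project is cancelled, contributions are refunded, and the deviator ends with 38, which is less than 38 − 8 + 35 = 65. Contributing more than 8 just wastes the excess. So contributing exactly 8 is a best response.
Each player's payoff: 38 − 8 + 35 = 65.

65 points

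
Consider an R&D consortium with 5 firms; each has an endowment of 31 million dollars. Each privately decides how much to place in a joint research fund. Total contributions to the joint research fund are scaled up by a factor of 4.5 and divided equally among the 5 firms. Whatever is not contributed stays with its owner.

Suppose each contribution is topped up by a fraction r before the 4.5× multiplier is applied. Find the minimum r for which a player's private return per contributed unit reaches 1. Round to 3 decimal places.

0.111

With matching at rate r, one contributed unit becomes (1 + r) in the joint research fund and returns 4.5 × (1 + r) / 5 to the contributor.
Setting this equal to 1: 1 + r = 5/4.5 = 1.1111.
So the minimum matching rate is r = 1.1111 − 1 = 0.111.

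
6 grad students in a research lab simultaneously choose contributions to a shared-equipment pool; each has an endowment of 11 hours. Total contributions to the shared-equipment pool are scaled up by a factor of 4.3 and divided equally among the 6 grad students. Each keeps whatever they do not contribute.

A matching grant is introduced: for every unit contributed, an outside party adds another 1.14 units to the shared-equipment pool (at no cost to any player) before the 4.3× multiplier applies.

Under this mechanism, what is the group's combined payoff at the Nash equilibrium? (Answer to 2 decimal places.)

607.33 hours

Under the mechanism each unit contributed yields 4.3 × 2.14 / 6 = 1.5337 back to its contributor per unit of net cost, which exceeds 1, making full contribution the dominant choice for everyone.
At the Nash equilibrium everyone contributes 11. Group total payoff = 4.3 × 2.14 × 66 = 607.33.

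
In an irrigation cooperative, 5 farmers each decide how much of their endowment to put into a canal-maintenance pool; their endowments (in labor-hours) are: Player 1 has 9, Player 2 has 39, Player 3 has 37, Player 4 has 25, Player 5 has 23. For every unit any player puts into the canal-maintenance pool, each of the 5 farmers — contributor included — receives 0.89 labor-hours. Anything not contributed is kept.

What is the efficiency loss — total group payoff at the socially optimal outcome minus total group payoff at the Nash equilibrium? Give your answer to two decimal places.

The private return per contributed unit is 0.89 < 1 for everyone, so the Nash equilibrium is zero contribution and the group total is Σ E_j = 9 + 39 + 37 + 25 + 23 = 133.
Each contributed unit returns 4.450 to the group, so the social optimum is full contribution by everyone: group total = 4.450 × 133 = 591.85.
Efficiency loss = (4.450 − 1) × 133 = 458.85.

458.85 labor-hours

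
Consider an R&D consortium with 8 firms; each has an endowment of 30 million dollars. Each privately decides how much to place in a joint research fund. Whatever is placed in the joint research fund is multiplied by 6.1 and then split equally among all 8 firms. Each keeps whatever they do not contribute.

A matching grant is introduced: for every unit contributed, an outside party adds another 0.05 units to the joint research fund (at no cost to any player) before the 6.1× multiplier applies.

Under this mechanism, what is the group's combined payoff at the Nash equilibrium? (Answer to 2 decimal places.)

The effective private return is 6.1 × 1.05 / 8 = 0.8006, which is still under 1, so the mechanism doesn't change anyone's dominant strategy: zero contribution.
At the Nash equilibrium no one contributes; group total payoff = 8 × 30 = 240.

240.00 million dollars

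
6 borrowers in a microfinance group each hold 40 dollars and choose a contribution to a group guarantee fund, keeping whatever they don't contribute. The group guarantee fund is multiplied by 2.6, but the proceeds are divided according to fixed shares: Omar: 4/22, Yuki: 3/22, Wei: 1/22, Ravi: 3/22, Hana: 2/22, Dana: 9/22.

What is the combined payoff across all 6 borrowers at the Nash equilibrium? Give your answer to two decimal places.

304.00 dollars

For player j, contributing a unit is worthwhile iff 2.6 × (j's share) ≥ 1, i.e. iff j's share is at least 0.3846.
The only share above 0.3846 is Dana's 9/22, contributing 40; the remaining 5 contribute 0. Total contributed: 40.
The group guarantee fund pays out 2.6 × 40 = 104.00 in total (split across the unequal shares, but the aggregate is all that matters for the group sum).
The 5 free-riders keep 40 each, adding 200. Group total = 200 + 104.00 = 304.00.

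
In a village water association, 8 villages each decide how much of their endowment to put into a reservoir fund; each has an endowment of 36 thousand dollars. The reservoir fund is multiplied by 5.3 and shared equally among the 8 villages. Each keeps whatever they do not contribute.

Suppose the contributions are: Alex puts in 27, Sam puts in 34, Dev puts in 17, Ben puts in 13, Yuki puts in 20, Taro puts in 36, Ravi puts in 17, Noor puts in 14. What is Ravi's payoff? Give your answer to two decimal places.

136.93 thousand dollars

Total contributed: 27 + 34 + 17 + 13 + 20 + 36 + 17 + 14 = 178.
Each receives 5.3 × 178 / 8 = 117.93 from the reservoir fund.
Ravi keeps 36 − 17 = 19, so Ravi's payoff is 19 + 117.93 = 136.93.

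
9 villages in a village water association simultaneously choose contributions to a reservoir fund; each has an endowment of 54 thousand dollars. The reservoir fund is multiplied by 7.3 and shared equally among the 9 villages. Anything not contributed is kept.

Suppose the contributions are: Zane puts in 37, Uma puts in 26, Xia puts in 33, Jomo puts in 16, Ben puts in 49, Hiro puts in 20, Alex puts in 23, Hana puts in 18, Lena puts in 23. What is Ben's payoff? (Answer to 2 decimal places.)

203.72 thousand dollars

Total contributed: 37 + 26 + 33 + 16 + 49 + 20 + 23 + 18 + 23 = 245.
Each receives 7.3 × 245 / 9 = 198.72 from the reservoir fund.
Ben keeps 54 − 49 = 5, so Ben's payoff is 5 + 198.72 = 203.72.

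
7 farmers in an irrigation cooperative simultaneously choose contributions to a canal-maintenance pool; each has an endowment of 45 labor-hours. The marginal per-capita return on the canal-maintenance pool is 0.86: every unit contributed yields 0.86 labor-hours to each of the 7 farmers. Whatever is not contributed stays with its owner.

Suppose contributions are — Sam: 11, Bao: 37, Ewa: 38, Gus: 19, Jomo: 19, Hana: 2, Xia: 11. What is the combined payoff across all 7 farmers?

Total contributed: 11 + 37 + 38 + 19 + 19 + 2 + 11 = 137; total kept: 7 × 45 − 137 = 178.
The canal-maintenance pool pays out 0.86 × 7 × 137 = 824.74 in aggregate.
Group total = 178 + 824.74 = 1002.74.

1002.74 labor-hours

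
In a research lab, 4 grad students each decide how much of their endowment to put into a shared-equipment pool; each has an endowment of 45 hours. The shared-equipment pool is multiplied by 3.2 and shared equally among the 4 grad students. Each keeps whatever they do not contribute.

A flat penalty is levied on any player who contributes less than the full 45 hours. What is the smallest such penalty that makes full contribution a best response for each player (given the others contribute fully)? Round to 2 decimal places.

9.00 hours

Given the others contribute fully, the best deviation is to contribute 0 (any partial contribution still incurs the fine and gives up units whose private return 0.8000 is below 1).
Deviating from 45 to 0 saves 45 hours but forfeits the deviator's share of the drop in the shared-equipment pool: 3.2/4 × 45 = 36.00.
So the deviation gain is 45 − 36.00 = 9.00, and the fine must be at least 9.00 hours to wipe it out.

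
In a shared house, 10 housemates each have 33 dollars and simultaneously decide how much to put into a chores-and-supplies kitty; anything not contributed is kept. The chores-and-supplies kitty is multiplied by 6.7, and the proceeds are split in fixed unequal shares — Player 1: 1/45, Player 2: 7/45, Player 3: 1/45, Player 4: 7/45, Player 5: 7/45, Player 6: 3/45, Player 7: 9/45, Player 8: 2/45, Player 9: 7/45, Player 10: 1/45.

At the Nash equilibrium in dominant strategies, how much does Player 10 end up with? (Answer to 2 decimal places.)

Each unit j contributes comes back to j as 6.7 × (j's share), so j prefers to contribute only if that share exceeds 1/6.7 = 0.1493; otherwise keeping the unit dominates.
Player 2, Player 4, Player 5, Player 7 and Player 9 are above the threshold, contributing 33 each; the remaining 5 contribute 0. Total contributed: 165.
Player 10 keeps 33 and receives 6.7 × 165 × 1/45 = 24.57 from the chores-and-supplies kitty, for a payoff of 57.57.

57.57 dollars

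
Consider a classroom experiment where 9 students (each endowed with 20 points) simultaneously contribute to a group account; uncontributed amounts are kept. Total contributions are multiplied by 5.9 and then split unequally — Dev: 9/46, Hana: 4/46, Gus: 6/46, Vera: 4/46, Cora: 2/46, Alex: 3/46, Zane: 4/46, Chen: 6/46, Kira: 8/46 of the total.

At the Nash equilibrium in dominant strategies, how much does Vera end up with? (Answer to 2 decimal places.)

A player with share s gets back 5.9·s per unit contributed, so full contribution is dominant for anyone with s > 1/5.9 = 0.1695 and zero contribution is dominant for anyone below.
The shares above 0.1695 belong to Dev and Kira, contributing 20 each; the remaining 7 contribute 0. Total contributed: 40.
Vera keeps 20 and receives 5.9 × 40 × 4/46 = 20.52 from the group account, for a payoff of 40.52.

40.52 points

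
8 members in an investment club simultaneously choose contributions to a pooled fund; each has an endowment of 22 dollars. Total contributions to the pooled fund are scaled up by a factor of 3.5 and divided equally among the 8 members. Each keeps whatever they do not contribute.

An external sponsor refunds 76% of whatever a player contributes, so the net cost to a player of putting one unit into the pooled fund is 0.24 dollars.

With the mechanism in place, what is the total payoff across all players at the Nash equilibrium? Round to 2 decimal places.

749.76 dollars

Under the mechanism each unit contributed yields (3.5/8) / 0.24 = 1.8229 back to its contributor per unit of net cost, which exceeds 1, making full contribution the dominant choice for everyone.
So the Nash equilibrium is full contribution by all 8; the group earns 8 × (22 × 0.76 + 3.5 × 22) = 749.76.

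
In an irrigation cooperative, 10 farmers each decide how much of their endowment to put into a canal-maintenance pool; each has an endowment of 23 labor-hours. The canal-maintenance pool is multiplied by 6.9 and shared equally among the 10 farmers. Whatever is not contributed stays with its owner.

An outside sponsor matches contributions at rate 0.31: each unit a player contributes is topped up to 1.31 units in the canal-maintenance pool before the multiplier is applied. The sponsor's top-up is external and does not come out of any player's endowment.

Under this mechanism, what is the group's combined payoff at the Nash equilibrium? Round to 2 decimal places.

230.00 labor-hours

Even with the mechanism, each unit contributed returns only 6.9 × 1.31 / 10 = 0.9039 per unit of net cost, so contributing nothing is still dominant.
At the Nash equilibrium no one contributes; group total payoff = 10 × 23 = 230.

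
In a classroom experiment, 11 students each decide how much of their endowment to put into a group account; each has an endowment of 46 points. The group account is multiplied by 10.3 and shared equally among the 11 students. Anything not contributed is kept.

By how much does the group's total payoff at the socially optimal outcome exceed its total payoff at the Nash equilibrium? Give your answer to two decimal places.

Each contributed unit returns 10.3/11 = 0.9364 to its contributor — below 1 — so contributing 0 is dominant for every player. At the Nash equilibrium everyone keeps their 46, and the group total is 11 × 46 = 506.
Each contributed unit returns 10.300 to the group as a whole (0.9364 to each of 11 players), which exceeds 1, so the social optimum is full contribution: group total = 10.300 × 506 = 5211.80.
Efficiency loss = 5211.80 − 506 = 4705.80.

4705.80 points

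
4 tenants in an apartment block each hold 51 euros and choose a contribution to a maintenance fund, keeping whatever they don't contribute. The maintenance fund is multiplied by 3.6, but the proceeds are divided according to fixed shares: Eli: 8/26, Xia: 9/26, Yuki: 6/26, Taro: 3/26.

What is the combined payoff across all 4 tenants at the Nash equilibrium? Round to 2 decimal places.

469.20 euros

Player j's private return per contributed unit is 3.6 × (j's share). Contributing is weakly dominant for j when that share is at least 1/3.6 = 0.2778, and contributing 0 is dominant otherwise.
The shares above 0.2778 belong to Eli and Xia, contributing 51 each; the remaining 2 contribute 0. Total contributed: 102.
The maintenance fund pays out 3.6 × 102 = 367.20 in total (split across the unequal shares, but the aggregate is all that matters for the group sum).
The 2 free-riders keep 51 each, adding 102. Group total = 102 + 367.20 = 469.20.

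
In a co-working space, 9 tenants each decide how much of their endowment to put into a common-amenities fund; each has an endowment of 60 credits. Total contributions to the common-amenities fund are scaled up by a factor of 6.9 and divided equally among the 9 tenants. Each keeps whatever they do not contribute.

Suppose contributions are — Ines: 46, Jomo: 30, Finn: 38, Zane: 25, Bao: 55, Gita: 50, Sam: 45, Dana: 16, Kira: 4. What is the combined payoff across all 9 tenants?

2363.10 credits

Total contributed: 46 + 30 + 38 + 25 + 55 + 50 + 45 + 16 + 4 = 309; total kept: 9 × 60 − 309 = 231.
The common-amenities fund pays out 6.9 × 309 = 2132.10 in aggregate.
Group total = 231 + 2132.10 = 2363.10.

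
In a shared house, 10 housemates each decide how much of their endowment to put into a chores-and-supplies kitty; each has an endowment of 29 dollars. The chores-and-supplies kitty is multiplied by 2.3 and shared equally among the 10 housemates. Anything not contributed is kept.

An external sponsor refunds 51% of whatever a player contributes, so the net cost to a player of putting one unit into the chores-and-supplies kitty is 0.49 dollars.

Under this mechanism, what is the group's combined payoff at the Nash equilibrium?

The effective private return is (2.3/10) / 0.49 = 0.4694, which is still under 1, so the mechanism doesn't change anyone's dominant strategy: zero contribution.
Everyone keeps their endowment and the group total is 10 × 29 = 290.

290.00 dollars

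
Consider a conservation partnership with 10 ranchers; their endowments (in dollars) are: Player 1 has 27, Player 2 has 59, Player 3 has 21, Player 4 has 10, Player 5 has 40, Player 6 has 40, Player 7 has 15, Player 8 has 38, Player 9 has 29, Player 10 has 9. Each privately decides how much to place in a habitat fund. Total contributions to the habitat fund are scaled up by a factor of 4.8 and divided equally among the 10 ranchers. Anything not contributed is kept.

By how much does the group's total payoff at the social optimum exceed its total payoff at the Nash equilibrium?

The private return per contributed unit is 4.8/10 = 0.4800 < 1 for every player regardless of endowment, so the Nash equilibrium is zero contribution and the group total is Σ E_j = 27 + 59 + 21 + 10 + 40 + 40 + 15 + 38 + 29 + 9 = 288.
Each contributed unit returns 4.800 to the group, so the social optimum is full contribution by everyone: group total = 4.800 × 288 = 1382.40.
Efficiency loss = (4.800 − 1) × 288 = 1094.40.

1094.40 dollars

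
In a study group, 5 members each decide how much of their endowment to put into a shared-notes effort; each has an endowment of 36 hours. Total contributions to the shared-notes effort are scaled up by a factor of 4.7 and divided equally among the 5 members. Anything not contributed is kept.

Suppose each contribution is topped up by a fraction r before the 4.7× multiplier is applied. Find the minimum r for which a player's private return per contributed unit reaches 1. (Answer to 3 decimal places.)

0.064

With matching at rate r, one contributed unit becomes (1 + r) in the shared-notes effort and returns 4.7 × (1 + r) / 5 to the contributor.
Setting this equal to 1: 1 + r = 5/4.7 = 1.0638.
So the minimum matching rate is r = 1.0638 − 1 = 0.064.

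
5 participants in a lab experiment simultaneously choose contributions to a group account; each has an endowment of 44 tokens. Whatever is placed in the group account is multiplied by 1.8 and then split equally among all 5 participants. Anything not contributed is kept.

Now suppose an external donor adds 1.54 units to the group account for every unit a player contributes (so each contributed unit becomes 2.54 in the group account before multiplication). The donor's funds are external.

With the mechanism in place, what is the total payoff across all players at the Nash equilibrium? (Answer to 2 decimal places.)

Even with the mechanism, each unit contributed returns only 1.8 × 2.54 / 5 = 0.9144 per unit of net cost, so contributing nothing is still dominant.
Everyone keeps their endowment and the group total is 5 × 44 = 220.

220.00 tokens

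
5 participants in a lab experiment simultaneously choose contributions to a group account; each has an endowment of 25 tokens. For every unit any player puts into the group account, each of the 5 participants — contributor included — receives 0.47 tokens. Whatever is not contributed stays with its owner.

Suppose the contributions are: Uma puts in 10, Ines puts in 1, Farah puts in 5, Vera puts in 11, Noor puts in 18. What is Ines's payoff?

Total contributed: 10 + 1 + 5 + 11 + 18 = 45.
Each receives 0.47 × 45 = 21.15 from the group account.
Ines keeps 25 − 1 = 24, so Ines's payoff is 24 + 21.15 = 45.15.

45.15 tokens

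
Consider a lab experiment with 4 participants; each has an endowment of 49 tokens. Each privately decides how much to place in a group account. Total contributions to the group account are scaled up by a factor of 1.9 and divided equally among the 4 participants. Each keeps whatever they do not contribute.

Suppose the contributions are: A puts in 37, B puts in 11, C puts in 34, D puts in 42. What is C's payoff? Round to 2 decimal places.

73.90 tokens

Total contributed: 37 + 11 + 34 + 42 = 124.
Each receives 1.9 × 124 / 4 = 58.90 from the group account.
C keeps 49 − 34 = 15, so C's payoff is 15 + 58.90 = 73.90.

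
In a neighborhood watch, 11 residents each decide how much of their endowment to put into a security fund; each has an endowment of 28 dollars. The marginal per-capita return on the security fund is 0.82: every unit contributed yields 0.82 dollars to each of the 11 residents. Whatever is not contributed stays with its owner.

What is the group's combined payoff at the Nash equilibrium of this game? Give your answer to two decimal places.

308.00 dollars

The private return per contributed unit is 0.82 < 1, so contributing 0 is dominant for every player. At the Nash equilibrium everyone keeps their 28, and the group total is 11 × 28 = 308.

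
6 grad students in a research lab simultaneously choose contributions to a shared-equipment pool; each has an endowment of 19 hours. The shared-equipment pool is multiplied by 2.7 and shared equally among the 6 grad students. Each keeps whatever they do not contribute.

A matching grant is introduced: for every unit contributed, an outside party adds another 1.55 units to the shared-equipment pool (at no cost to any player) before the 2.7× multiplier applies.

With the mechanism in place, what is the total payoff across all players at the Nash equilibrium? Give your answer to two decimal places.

784.89 hours

Under the mechanism each unit contributed yields 2.7 × 2.55 / 6 = 1.1475 back to its contributor per unit of net cost, which exceeds 1, making full contribution the dominant choice for everyone.
So the Nash equilibrium is full contribution by all 6; the group earns 2.7 × 2.55 × 114 = 784.89.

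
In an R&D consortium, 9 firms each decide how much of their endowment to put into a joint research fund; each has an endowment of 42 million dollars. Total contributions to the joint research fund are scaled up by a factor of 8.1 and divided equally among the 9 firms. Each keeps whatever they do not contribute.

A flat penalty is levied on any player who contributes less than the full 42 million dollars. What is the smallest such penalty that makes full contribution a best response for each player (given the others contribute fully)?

4.20 million dollars

Given the others contribute fully, the best deviation is to contribute 0 (any partial contribution still incurs the fine and gives up units whose private return 0.9000 is below 1).
Deviating from 42 to 0 saves 42 million dollars but forfeits the deviator's share of the drop in the joint research fund: 8.1/9 × 42 = 37.80.
So the deviation gain is 42 − 37.80 = 4.20, and the fine must be at least 4.20 million dollars to wipe it out.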